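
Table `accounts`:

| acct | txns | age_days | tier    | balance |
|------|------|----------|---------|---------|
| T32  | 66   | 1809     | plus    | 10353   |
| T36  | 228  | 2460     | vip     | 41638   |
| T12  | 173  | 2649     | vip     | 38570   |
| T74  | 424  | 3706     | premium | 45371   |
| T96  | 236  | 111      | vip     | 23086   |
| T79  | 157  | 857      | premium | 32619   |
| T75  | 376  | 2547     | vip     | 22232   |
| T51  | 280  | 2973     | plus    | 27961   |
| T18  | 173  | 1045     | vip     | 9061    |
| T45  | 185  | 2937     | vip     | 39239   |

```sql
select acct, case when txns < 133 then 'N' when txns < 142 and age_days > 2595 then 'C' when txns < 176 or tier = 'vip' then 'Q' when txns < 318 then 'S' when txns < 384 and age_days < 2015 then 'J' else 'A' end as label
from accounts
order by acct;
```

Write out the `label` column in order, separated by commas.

Q, Q, N, Q, Q, S, A, Q, Q, Q

acct=T12: txns < 176 or tier = 'vip' → Q
acct=T18: txns < 176 or tier = 'vip' → Q
acct=T32: txns < 133 → N
acct=T36: txns < 176 or tier = 'vip' → Q
acct=T45: txns < 176 or tier = 'vip' → Q
acct=T51: txns < 318 → S
acct=T74: ELSE → A
acct=T75: txns < 176 or tier = 'vip' → Q
acct=T79: txns < 176 or tier = 'vip' → Q
acct=T96: txns < 176 or tier = 'vip' → Q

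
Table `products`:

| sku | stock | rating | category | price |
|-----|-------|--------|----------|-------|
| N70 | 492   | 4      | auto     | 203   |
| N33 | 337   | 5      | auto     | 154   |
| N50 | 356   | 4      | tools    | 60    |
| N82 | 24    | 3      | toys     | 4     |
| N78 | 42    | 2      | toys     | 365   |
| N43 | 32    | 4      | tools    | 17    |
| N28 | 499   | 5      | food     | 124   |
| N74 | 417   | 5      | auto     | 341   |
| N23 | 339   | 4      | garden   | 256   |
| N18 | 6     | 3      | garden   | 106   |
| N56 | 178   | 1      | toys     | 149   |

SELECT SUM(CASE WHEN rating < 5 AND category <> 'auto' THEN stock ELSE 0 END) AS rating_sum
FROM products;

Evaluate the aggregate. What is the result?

977

sku=N70: ✗
sku=N33: ✗
sku=N50: ✓ → 356
sku=N82: ✓ → 24
sku=N78: ✓ → 42
sku=N43: ✓ → 32
sku=N28: ✗
sku=N74: ✗
sku=N23: ✓ → 339
sku=N18: ✓ → 6
sku=N56: ✓ → 178
rating_sum = 356 + 24 + 42 + 32 + 339 + 6 + 178 = 977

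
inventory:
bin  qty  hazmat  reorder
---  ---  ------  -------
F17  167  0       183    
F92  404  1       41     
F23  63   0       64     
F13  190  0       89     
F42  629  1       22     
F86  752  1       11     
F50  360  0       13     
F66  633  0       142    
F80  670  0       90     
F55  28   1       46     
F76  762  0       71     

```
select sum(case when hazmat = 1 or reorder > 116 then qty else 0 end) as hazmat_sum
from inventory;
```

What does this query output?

bin=F17: ✓ → 167
bin=F92: ✓ → 404
bin=F23: ✗
bin=F13: ✗
bin=F42: ✓ → 629
bin=F86: ✓ → 752
bin=F50: ✗
bin=F66: ✓ → 633
bin=F80: ✗
bin=F55: ✓ → 28
bin=F76: ✗
hazmat_sum = 167 + 404 + 629 + 752 + 633 + 28 = 2613

2613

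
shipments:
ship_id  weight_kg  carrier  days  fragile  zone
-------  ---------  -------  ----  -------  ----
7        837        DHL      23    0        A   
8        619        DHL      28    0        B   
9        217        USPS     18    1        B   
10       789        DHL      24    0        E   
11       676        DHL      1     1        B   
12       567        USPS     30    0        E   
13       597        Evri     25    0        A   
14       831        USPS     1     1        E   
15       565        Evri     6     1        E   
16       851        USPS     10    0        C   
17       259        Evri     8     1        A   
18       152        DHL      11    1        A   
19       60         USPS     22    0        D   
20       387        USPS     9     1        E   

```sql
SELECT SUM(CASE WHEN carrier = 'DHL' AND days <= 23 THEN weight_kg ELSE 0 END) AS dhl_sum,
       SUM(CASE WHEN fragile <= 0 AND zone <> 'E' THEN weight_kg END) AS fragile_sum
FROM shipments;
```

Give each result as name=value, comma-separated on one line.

dhl_sum=1665, fragile_sum=2964

[dhl_sum: carrier = 'DHL' AND days <= 23]
ship_id=7: ✓ → 837
ship_id=8: ✗
ship_id=9: ✗
ship_id=10: ✗
ship_id=11: ✓ → 676
ship_id=12: ✗
ship_id=13: ✗
ship_id=14: ✗
ship_id=15: ✗
ship_id=16: ✗
ship_id=17: ✗
ship_id=18: ✓ → 152
ship_id=19: ✗
ship_id=20: ✗
dhl_sum = 837 + 676 + 152 = 1665
—
[fragile_sum: fragile <= 0 AND zone <> 'E']
ship_id=7: ✓ → 837
ship_id=8: ✓ → 619
ship_id=9: ✗
ship_id=10: ✗
ship_id=11: ✗
ship_id=12: ✗
ship_id=13: ✓ → 597
ship_id=14: ✗
ship_id=15: ✗
ship_id=16: ✓ → 851
ship_id=17: ✗
ship_id=18: ✗
ship_id=19: ✓ → 60
ship_id=20: ✗
fragile_sum = 837 + 619 + 597 + 851 + 60 = 2964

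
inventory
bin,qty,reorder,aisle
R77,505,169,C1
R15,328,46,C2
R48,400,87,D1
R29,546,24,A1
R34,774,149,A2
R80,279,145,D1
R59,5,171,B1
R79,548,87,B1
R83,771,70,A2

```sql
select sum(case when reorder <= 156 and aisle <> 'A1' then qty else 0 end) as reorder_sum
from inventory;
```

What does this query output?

3100

bin=R77: ✗
bin=R15: ✓ → 328
bin=R48: ✓ → 400
bin=R29: ✗
bin=R34: ✓ → 774
bin=R80: ✓ → 279
bin=R59: ✗
bin=R79: ✓ → 548
bin=R83: ✓ → 771
reorder_sum = 328 + 400 + 774 + 279 + 548 + 771 = 3100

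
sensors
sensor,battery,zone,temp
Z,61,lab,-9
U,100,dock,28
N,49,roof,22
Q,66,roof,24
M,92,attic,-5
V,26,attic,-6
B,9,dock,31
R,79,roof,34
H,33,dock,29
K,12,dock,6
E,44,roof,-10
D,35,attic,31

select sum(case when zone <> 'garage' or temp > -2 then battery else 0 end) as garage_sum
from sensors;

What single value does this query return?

sensor=Z: ✓ → 61
sensor=U: ✓ → 100
sensor=N: ✓ → 49
sensor=Q: ✓ → 66
sensor=M: ✓ → 92
sensor=V: ✓ → 26
sensor=B: ✓ → 9
sensor=R: ✓ → 79
sensor=H: ✓ → 33
sensor=K: ✓ → 12
sensor=E: ✓ → 44
sensor=D: ✓ → 35
garage_sum = 61 + 100 + 49 + 66 + 92 + 26 + 9 + 79 + 33 + 12 + 44 + 35 = 606

606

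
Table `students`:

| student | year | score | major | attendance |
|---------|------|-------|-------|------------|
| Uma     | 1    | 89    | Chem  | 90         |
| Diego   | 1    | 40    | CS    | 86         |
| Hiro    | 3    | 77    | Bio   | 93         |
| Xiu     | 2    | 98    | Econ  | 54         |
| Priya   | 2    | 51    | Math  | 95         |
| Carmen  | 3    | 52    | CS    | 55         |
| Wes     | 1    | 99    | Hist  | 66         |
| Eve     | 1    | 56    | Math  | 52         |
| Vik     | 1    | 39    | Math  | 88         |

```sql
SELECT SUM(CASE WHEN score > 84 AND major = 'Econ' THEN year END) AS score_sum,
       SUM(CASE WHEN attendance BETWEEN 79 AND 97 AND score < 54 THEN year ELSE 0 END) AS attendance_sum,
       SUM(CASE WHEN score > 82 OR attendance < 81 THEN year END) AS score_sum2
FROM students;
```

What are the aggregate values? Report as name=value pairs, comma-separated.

[score_sum: score > 84 AND major = 'Econ']
student=Uma: ✗
student=Diego: ✗
student=Hiro: ✗
student=Xiu: ✓ → 2
student=Priya: ✗
student=Carmen: ✗
student=Wes: ✗
student=Eve: ✗
student=Vik: ✗
score_sum = 2
—
[attendance_sum: attendance BETWEEN 79 AND 97 AND score < 54]
student=Uma: ✗
student=Diego: ✓ → 1
student=Hiro: ✗
student=Xiu: ✗
student=Priya: ✓ → 2
student=Carmen: ✗
student=Wes: ✗
student=Eve: ✗
student=Vik: ✓ → 1
attendance_sum = 1 + 2 + 1 = 4
—
[score_sum2: score > 82 OR attendance < 81]
student=Uma: ✓ → 1
student=Diego: ✗
student=Hiro: ✗
student=Xiu: ✓ → 2
student=Priya: ✗
student=Carmen: ✓ → 3
student=Wes: ✓ → 1
student=Eve: ✓ → 1
student=Vik: ✗
score_sum2 = 1 + 2 + 3 + 1 + 1 = 8

score_sum=2, attendance_sum=4, score_sum2=8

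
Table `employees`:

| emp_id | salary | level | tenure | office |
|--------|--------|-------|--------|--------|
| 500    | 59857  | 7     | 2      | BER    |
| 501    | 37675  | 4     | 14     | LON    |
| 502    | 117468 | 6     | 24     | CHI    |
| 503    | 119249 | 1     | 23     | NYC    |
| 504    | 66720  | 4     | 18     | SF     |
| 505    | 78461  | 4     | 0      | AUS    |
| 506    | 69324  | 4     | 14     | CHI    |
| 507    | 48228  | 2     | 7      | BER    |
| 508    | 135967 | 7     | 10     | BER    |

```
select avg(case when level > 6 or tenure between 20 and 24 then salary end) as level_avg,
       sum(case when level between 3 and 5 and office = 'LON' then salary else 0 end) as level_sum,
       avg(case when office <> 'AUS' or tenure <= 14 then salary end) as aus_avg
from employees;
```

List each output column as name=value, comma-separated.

[level_avg: level > 6 or tenure between 20 and 24]
emp_id=500: ✓ → 59857
emp_id=501: ✗
emp_id=502: ✓ → 117468
emp_id=503: ✓ → 119249
emp_id=504: ✗
emp_id=505: ✗
emp_id=506: ✗
emp_id=507: ✗
emp_id=508: ✓ → 135967
level_avg = (59857 + 117468 + 119249 + 135967) / 4 = 108135.25
—
[level_sum: level between 3 and 5 and office = 'LON']
emp_id=500: ✗
emp_id=501: ✓ → 37675
emp_id=502: ✗
emp_id=503: ✗
emp_id=504: ✗
emp_id=505: ✗
emp_id=506: ✗
emp_id=507: ✗
emp_id=508: ✗
level_sum = 37675
—
[aus_avg: office <> 'AUS' or tenure <= 14]
emp_id=500: ✓ → 59857
emp_id=501: ✓ → 37675
emp_id=502: ✓ → 117468
emp_id=503: ✓ → 119249
emp_id=504: ✓ → 66720
emp_id=505: ✓ → 78461
emp_id=506: ✓ → 69324
emp_id=507: ✓ → 48228
emp_id=508: ✓ → 135967
aus_avg = (59857 + 37675 + 117468 + 119249 + 66720 + 78461 + 69324 + 48228 + 135967) / 9 = 81438.7777777778

level_avg=108135.25, level_sum=37675, aus_avg=81438.7777777778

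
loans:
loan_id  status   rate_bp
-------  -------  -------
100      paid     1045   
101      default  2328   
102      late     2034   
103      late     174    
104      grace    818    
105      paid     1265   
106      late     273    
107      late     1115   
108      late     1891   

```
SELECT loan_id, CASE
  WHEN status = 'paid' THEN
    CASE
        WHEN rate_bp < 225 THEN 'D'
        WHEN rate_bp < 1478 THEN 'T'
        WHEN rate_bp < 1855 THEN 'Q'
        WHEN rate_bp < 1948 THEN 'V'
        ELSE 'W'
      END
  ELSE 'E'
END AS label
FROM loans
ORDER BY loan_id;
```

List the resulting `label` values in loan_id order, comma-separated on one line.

loan_id=100: status='paid' → inner[rate_bp < 1478] → T
loan_id=101: status='default' → outer ELSE → E
loan_id=102: status='late' → outer ELSE → E
loan_id=103: status='late' → outer ELSE → E
loan_id=104: status='grace' → outer ELSE → E
loan_id=105: status='paid' → inner[rate_bp < 1478] → T
loan_id=106: status='late' → outer ELSE → E
loan_id=107: status='late' → outer ELSE → E
loan_id=108: status='late' → outer ELSE → E

T, E, E, E, E, T, E, E, E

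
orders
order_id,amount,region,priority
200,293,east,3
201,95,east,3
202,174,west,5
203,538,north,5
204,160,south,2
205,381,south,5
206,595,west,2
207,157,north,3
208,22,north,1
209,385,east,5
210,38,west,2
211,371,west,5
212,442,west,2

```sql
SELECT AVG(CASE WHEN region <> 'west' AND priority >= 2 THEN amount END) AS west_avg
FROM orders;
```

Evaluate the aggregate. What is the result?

order_id=200: ✓ → 293
order_id=201: ✓ → 95
order_id=202: ✗
order_id=203: ✓ → 538
order_id=204: ✓ → 160
order_id=205: ✓ → 381
order_id=206: ✗
order_id=207: ✓ → 157
order_id=208: ✗
order_id=209: ✓ → 385
order_id=210: ✗
order_id=211: ✗
order_id=212: ✗
west_avg = (293 + 95 + 538 + 160 + 381 + 157 + 385) / 7 = 287

287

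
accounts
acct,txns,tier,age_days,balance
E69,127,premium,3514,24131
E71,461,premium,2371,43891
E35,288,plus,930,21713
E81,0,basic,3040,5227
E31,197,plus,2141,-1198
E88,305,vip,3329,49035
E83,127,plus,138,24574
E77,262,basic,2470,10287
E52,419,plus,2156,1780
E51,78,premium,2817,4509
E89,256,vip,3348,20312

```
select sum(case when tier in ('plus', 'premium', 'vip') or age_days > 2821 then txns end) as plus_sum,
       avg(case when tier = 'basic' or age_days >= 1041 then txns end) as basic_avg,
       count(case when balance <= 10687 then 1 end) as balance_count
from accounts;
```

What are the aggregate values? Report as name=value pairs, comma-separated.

[plus_sum: tier in ('plus', 'premium', 'vip') or age_days > 2821]
acct=E69: ✓ → 127
acct=E71: ✓ → 461
acct=E35: ✓ → 288
acct=E81: ✓ → 0
acct=E31: ✓ → 197
acct=E88: ✓ → 305
acct=E83: ✓ → 127
acct=E77: ✗
acct=E52: ✓ → 419
acct=E51: ✓ → 78
acct=E89: ✓ → 256
plus_sum = 127 + 461 + 288 + 197 + 305 + 127 + 419 + 78 + 256 = 2258
—
[basic_avg: tier = 'basic' or age_days >= 1041]
acct=E69: ✓ → 127
acct=E71: ✓ → 461
acct=E35: ✗
acct=E81: ✓ → 0
acct=E31: ✓ → 197
acct=E88: ✓ → 305
acct=E83: ✗
acct=E77: ✓ → 262
acct=E52: ✓ → 419
acct=E51: ✓ → 78
acct=E89: ✓ → 256
basic_avg = (127 + 461 + 0 + 197 + 305 + 262 + 419 + 78 + 256) / 9 = 233.8888888889
—
[balance_count: balance <= 10687]
acct=E69: ✗
acct=E71: ✗
acct=E35: ✗
acct=E81: ✓ → 1
acct=E31: ✓ → 1
acct=E88: ✗
acct=E83: ✗
acct=E77: ✓ → 1
acct=E52: ✓ → 1
acct=E51: ✓ → 1
acct=E89: ✗
balance_count = COUNT(1, 1, 1, 1, 1) = 5

plus_sum=2258, basic_avg=233.8888888889, balance_count=5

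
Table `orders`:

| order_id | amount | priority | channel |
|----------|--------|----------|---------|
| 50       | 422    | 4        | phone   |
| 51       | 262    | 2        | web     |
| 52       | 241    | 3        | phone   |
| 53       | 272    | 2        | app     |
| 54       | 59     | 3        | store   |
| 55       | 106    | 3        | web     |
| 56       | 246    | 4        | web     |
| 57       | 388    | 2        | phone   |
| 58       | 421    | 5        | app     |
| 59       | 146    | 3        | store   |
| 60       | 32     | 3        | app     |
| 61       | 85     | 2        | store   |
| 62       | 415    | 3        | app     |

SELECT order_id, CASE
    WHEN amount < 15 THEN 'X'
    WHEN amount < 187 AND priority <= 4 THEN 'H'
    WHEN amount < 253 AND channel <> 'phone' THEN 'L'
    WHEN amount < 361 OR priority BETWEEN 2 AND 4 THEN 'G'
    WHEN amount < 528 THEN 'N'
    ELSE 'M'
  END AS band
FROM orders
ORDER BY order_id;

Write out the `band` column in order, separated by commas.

G, G, G, G, H, H, L, G, N, H, H, H, G

order_id=50: amount < 361 OR priority BETWEEN 2 AND 4 → G
order_id=51: amount < 361 OR priority BETWEEN 2 AND 4 → G
order_id=52: amount < 361 OR priority BETWEEN 2 AND 4 → G
order_id=53: amount < 361 OR priority BETWEEN 2 AND 4 → G
order_id=54: amount < 187 AND priority <= 4 → H
order_id=55: amount < 187 AND priority <= 4 → H
order_id=56: amount < 253 AND channel <> 'phone' → L
order_id=57: amount < 361 OR priority BETWEEN 2 AND 4 → G
order_id=58: amount < 528 → N
order_id=59: amount < 187 AND priority <= 4 → H
order_id=60: amount < 187 AND priority <= 4 → H
order_id=61: amount < 187 AND priority <= 4 → H
order_id=62: amount < 361 OR priority BETWEEN 2 AND 4 → G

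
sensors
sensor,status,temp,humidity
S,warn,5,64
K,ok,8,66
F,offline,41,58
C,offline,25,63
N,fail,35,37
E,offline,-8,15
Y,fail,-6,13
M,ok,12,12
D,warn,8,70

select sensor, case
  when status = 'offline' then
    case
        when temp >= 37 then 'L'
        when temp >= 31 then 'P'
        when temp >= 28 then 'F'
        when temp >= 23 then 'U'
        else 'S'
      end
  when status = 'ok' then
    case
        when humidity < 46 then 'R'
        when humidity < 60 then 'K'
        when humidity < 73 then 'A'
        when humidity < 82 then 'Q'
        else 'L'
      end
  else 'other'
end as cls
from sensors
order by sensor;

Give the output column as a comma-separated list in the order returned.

U, other, S, L, A, R, other, other, other

sensor=C: status='offline' → inner[temp >= 23] → U
sensor=D: status='warn' → outer ELSE → other
sensor=E: status='offline' → inner[ELSE] → S
sensor=F: status='offline' → inner[temp >= 37] → L
sensor=K: status='ok' → inner[humidity < 73] → A
sensor=M: status='ok' → inner[humidity < 46] → R
sensor=N: status='fail' → outer ELSE → other
sensor=S: status='warn' → outer ELSE → other
sensor=Y: status='fail' → outer ELSE → other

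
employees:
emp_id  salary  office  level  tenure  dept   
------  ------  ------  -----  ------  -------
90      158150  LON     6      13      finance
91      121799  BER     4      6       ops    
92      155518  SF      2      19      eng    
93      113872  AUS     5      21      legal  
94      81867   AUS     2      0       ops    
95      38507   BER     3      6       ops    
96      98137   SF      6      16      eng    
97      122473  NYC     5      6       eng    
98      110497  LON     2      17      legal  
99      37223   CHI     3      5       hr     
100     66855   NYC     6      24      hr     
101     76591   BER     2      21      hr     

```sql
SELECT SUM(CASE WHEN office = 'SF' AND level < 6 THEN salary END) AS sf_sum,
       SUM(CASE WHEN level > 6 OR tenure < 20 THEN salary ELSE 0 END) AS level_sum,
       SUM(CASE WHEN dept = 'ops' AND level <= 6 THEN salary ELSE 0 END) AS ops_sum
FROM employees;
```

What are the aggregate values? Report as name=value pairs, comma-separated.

sf_sum=155518, level_sum=924171, ops_sum=242173

[sf_sum: office = 'SF' AND level < 6]
emp_id=90: ✗
emp_id=91: ✗
emp_id=92: ✓ → 155518
emp_id=93: ✗
emp_id=94: ✗
emp_id=95: ✗
emp_id=96: ✗
emp_id=97: ✗
emp_id=98: ✗
emp_id=99: ✗
emp_id=100: ✗
emp_id=101: ✗
sf_sum = 155518
—
[level_sum: level > 6 OR tenure < 20]
emp_id=90: ✓ → 158150
emp_id=91: ✓ → 121799
emp_id=92: ✓ → 155518
emp_id=93: ✗
emp_id=94: ✓ → 81867
emp_id=95: ✓ → 38507
emp_id=96: ✓ → 98137
emp_id=97: ✓ → 122473
emp_id=98: ✓ → 110497
emp_id=99: ✓ → 37223
emp_id=100: ✗
emp_id=101: ✗
level_sum = 158150 + 121799 + 155518 + 81867 + 38507 + 98137 + 122473 + 110497 + 37223 = 924171
—
[ops_sum: dept = 'ops' AND level <= 6]
emp_id=90: ✗
emp_id=91: ✓ → 121799
emp_id=92: ✗
emp_id=93: ✗
emp_id=94: ✓ → 81867
emp_id=95: ✓ → 38507
emp_id=96: ✗
emp_id=97: ✗
emp_id=98: ✗
emp_id=99: ✗
emp_id=100: ✗
emp_id=101: ✗
ops_sum = 121799 + 81867 + 38507 = 242173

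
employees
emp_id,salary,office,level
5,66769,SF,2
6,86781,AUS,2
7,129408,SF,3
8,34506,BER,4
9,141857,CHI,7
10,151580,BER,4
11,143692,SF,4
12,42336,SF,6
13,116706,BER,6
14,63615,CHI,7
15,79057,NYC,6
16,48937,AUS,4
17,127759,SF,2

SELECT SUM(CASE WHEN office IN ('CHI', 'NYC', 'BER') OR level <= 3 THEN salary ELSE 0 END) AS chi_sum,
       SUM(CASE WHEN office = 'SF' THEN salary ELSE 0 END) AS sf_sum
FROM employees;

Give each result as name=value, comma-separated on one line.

[chi_sum: office IN ('CHI', 'NYC', 'BER') OR level <= 3]
emp_id=5: ✓ → 66769
emp_id=6: ✓ → 86781
emp_id=7: ✓ → 129408
emp_id=8: ✓ → 34506
emp_id=9: ✓ → 141857
emp_id=10: ✓ → 151580
emp_id=11: ✗
emp_id=12: ✗
emp_id=13: ✓ → 116706
emp_id=14: ✓ → 63615
emp_id=15: ✓ → 79057
emp_id=16: ✗
emp_id=17: ✓ → 127759
chi_sum = 66769 + 86781 + 129408 + 34506 + 141857 + 151580 + 116706 + 63615 + 79057 + 127759 = 998038
—
[sf_sum: office = 'SF']
emp_id=5: ✓ → 66769
emp_id=6: ✗
emp_id=7: ✓ → 129408
emp_id=8: ✗
emp_id=9: ✗
emp_id=10: ✗
emp_id=11: ✓ → 143692
emp_id=12: ✓ → 42336
emp_id=13: ✗
emp_id=14: ✗
emp_id=15: ✗
emp_id=16: ✗
emp_id=17: ✓ → 127759
sf_sum = 66769 + 129408 + 143692 + 42336 + 127759 = 509964

chi_sum=998038, sf_sum=509964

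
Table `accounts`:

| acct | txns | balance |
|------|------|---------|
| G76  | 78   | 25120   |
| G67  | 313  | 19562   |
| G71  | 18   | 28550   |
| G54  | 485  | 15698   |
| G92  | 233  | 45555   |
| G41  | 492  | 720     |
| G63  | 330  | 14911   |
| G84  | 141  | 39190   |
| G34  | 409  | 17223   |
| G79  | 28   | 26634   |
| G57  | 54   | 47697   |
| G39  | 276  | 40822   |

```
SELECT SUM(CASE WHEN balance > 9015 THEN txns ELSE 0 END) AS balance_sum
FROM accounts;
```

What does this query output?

2365

acct=G76: ✓ → 78
acct=G67: ✓ → 313
acct=G71: ✓ → 18
acct=G54: ✓ → 485
acct=G92: ✓ → 233
acct=G41: ✗
acct=G63: ✓ → 330
acct=G84: ✓ → 141
acct=G34: ✓ → 409
acct=G79: ✓ → 28
acct=G57: ✓ → 54
acct=G39: ✓ → 276
balance_sum = 78 + 313 + 18 + 485 + 233 + 330 + 141 + 409 + 28 + 54 + 276 = 2365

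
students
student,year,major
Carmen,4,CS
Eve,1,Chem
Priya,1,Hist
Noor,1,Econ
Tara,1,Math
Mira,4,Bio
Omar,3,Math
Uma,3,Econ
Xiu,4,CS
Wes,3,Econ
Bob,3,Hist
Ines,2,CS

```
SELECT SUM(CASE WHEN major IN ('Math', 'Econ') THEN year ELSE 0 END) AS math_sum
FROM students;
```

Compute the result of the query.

student=Carmen: ✗
student=Eve: ✗
student=Priya: ✗
student=Noor: ✓ → 1
student=Tara: ✓ → 1
student=Mira: ✗
student=Omar: ✓ → 3
student=Uma: ✓ → 3
student=Xiu: ✗
student=Wes: ✓ → 3
student=Bob: ✗
student=Ines: ✗
math_sum = 1 + 1 + 3 + 3 + 3 = 11

11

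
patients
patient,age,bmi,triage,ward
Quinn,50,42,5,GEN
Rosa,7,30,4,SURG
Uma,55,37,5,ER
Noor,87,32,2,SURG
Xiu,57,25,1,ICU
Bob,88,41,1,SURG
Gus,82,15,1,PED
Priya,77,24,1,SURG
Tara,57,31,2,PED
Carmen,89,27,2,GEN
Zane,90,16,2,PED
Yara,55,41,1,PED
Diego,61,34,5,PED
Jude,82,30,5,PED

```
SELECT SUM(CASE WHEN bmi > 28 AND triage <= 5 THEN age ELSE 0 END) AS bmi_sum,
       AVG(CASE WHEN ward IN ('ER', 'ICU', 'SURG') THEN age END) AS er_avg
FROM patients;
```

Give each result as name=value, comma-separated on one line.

[bmi_sum: bmi > 28 AND triage <= 5]
patient=Quinn: ✓ → 50
patient=Rosa: ✓ → 7
patient=Uma: ✓ → 55
patient=Noor: ✓ → 87
patient=Xiu: ✗
patient=Bob: ✓ → 88
patient=Gus: ✗
patient=Priya: ✗
patient=Tara: ✓ → 57
patient=Carmen: ✗
patient=Zane: ✗
patient=Yara: ✓ → 55
patient=Diego: ✓ → 61
patient=Jude: ✓ → 82
bmi_sum = 50 + 7 + 55 + 87 + 88 + 57 + 55 + 61 + 82 = 542
—
[er_avg: ward IN ('ER', 'ICU', 'SURG')]
patient=Quinn: ✗
patient=Rosa: ✓ → 7
patient=Uma: ✓ → 55
patient=Noor: ✓ → 87
patient=Xiu: ✓ → 57
patient=Bob: ✓ → 88
patient=Gus: ✗
patient=Priya: ✓ → 77
patient=Tara: ✗
patient=Carmen: ✗
patient=Zane: ✗
patient=Yara: ✗
patient=Diego: ✗
patient=Jude: ✗
er_avg = (7 + 55 + 87 + 57 + 88 + 77) / 6 = 61.8333333333

bmi_sum=542, er_avg=61.8333333333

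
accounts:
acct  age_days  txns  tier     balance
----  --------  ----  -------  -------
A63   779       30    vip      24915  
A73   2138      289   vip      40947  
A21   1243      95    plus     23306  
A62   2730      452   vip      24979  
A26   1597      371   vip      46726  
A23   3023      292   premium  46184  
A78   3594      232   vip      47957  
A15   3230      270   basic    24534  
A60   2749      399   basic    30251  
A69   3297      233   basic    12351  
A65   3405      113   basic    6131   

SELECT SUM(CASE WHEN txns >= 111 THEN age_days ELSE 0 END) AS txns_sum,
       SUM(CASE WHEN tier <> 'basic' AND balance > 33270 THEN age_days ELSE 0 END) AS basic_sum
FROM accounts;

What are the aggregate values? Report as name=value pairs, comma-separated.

[txns_sum: txns >= 111]
acct=A63: ✗
acct=A73: ✓ → 2138
acct=A21: ✗
acct=A62: ✓ → 2730
acct=A26: ✓ → 1597
acct=A23: ✓ → 3023
acct=A78: ✓ → 3594
acct=A15: ✓ → 3230
acct=A60: ✓ → 2749
acct=A69: ✓ → 3297
acct=A65: ✓ → 3405
txns_sum = 2138 + 2730 + 1597 + 3023 + 3594 + 3230 + 2749 + 3297 + 3405 = 25763
—
[basic_sum: tier <> 'basic' AND balance > 33270]
acct=A63: ✗
acct=A73: ✓ → 2138
acct=A21: ✗
acct=A62: ✗
acct=A26: ✓ → 1597
acct=A23: ✓ → 3023
acct=A78: ✓ → 3594
acct=A15: ✗
acct=A60: ✗
acct=A69: ✗
acct=A65: ✗
basic_sum = 2138 + 1597 + 3023 + 3594 = 10352

txns_sum=25763, basic_sum=10352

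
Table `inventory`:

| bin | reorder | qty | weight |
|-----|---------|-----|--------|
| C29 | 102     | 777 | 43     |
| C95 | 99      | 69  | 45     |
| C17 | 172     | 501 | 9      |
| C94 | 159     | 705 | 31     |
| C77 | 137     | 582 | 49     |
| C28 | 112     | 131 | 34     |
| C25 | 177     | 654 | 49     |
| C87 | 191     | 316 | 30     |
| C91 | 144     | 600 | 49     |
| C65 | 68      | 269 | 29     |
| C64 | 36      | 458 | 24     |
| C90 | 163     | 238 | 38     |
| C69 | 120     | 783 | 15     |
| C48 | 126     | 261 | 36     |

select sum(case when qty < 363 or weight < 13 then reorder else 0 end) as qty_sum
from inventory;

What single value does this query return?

bin=C29: ✗
bin=C95: ✓ → 99
bin=C17: ✓ → 172
bin=C94: ✗
bin=C77: ✗
bin=C28: ✓ → 112
bin=C25: ✗
bin=C87: ✓ → 191
bin=C91: ✗
bin=C65: ✓ → 68
bin=C64: ✗
bin=C90: ✓ → 163
bin=C69: ✗
bin=C48: ✓ → 126
qty_sum = 99 + 172 + 112 + 191 + 68 + 163 + 126 = 931

931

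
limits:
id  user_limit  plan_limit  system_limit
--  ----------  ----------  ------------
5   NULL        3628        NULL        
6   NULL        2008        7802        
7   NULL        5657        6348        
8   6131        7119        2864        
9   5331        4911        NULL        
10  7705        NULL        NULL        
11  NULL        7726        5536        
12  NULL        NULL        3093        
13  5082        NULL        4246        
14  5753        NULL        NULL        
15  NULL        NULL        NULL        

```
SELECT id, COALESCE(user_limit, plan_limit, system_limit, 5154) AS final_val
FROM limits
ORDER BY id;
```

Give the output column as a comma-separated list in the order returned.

3628, 2008, 5657, 6131, 5331, 7705, 7726, 3093, 5082, 5753, 5154

id=5: user_limit=NULL, plan_limit=3628 → 3628
id=6: user_limit=NULL, plan_limit=2008 → 2008
id=7: user_limit=NULL, plan_limit=5657 → 5657
id=8: user_limit=6131 → 6131
id=9: user_limit=5331 → 5331
id=10: user_limit=7705 → 7705
id=11: user_limit=NULL, plan_limit=7726 → 7726
id=12: user_limit=NULL, plan_limit=NULL, system_limit=3093 → 3093
id=13: user_limit=5082 → 5082
id=14: user_limit=5753 → 5753
id=15: user_limit=NULL, plan_limit=NULL, system_limit=NULL, → literal 5154 → 5154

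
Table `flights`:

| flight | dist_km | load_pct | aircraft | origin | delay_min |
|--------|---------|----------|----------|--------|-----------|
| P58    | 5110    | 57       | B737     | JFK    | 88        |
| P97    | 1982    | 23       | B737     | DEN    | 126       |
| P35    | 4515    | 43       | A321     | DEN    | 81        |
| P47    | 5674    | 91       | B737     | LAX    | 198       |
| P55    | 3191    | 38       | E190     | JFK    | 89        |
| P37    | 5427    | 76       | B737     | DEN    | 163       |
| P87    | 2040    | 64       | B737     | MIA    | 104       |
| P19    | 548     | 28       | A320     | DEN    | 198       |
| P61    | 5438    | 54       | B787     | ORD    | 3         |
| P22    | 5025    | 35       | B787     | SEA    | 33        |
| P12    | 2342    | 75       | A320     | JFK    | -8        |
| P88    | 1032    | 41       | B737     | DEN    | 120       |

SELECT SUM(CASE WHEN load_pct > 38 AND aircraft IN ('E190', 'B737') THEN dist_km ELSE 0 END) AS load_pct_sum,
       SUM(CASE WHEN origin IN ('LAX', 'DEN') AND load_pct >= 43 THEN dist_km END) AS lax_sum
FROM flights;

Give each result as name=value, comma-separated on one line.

load_pct_sum=19283, lax_sum=15616

[load_pct_sum: load_pct > 38 AND aircraft IN ('E190', 'B737')]
flight=P58: ✓ → 5110
flight=P97: ✗
flight=P35: ✗
flight=P47: ✓ → 5674
flight=P55: ✗
flight=P37: ✓ → 5427
flight=P87: ✓ → 2040
flight=P19: ✗
flight=P61: ✗
flight=P22: ✗
flight=P12: ✗
flight=P88: ✓ → 1032
load_pct_sum = 5110 + 5674 + 5427 + 2040 + 1032 = 19283
—
[lax_sum: origin IN ('LAX', 'DEN') AND load_pct >= 43]
flight=P58: ✗
flight=P97: ✗
flight=P35: ✓ → 4515
flight=P47: ✓ → 5674
flight=P55: ✗
flight=P37: ✓ → 5427
flight=P87: ✗
flight=P19: ✗
flight=P61: ✗
flight=P22: ✗
flight=P12: ✗
flight=P88: ✗
lax_sum = 4515 + 5674 + 5427 = 15616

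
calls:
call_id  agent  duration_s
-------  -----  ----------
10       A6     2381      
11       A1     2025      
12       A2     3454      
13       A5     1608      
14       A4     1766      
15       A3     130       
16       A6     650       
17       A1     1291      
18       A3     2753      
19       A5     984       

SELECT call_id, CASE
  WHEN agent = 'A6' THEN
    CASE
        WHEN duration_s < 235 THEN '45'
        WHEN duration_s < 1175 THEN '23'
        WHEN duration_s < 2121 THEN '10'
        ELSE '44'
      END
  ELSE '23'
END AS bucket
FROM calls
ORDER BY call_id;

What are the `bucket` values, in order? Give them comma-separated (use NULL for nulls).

44, 23, 23, 23, 23, 23, 23, 23, 23, 23

call_id=10: agent='A6' → inner[ELSE] → 44
call_id=11: agent='A1' → outer ELSE → 23
call_id=12: agent='A2' → outer ELSE → 23
call_id=13: agent='A5' → outer ELSE → 23
call_id=14: agent='A4' → outer ELSE → 23
call_id=15: agent='A3' → outer ELSE → 23
call_id=16: agent='A6' → inner[duration_s < 1175] → 23
call_id=17: agent='A1' → outer ELSE → 23
call_id=18: agent='A3' → outer ELSE → 23
call_id=19: agent='A5' → outer ELSE → 23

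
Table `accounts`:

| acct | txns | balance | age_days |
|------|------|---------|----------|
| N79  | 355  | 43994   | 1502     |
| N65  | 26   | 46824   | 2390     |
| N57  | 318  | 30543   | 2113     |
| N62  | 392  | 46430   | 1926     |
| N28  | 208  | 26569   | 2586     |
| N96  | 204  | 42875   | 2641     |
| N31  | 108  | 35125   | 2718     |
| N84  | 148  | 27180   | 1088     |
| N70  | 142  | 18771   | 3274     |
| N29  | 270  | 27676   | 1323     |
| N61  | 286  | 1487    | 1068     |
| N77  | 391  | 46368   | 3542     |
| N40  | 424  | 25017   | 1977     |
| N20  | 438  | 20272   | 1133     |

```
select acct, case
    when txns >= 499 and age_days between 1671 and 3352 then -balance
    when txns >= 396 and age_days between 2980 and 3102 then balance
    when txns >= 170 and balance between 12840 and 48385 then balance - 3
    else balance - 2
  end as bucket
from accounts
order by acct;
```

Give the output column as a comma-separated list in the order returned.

20269, 26566, 27673, 35123, 25014, 30540, 1485, 46427, 46822, 18769, 46365, 43991, 27178, 42872

acct=N20: txns >= 170 and balance between 12840 and 48385 → 20269
acct=N28: txns >= 170 and balance between 12840 and 48385 → 26566
acct=N29: txns >= 170 and balance between 12840 and 48385 → 27673
acct=N31: ELSE → 35123
acct=N40: txns >= 170 and balance between 12840 and 48385 → 25014
acct=N57: txns >= 170 and balance between 12840 and 48385 → 30540
acct=N61: ELSE → 1485
acct=N62: txns >= 170 and balance between 12840 and 48385 → 46427
acct=N65: ELSE → 46822
acct=N70: ELSE → 18769
acct=N77: txns >= 170 and balance between 12840 and 48385 → 46365
acct=N79: txns >= 170 and balance between 12840 and 48385 → 43991
acct=N84: ELSE → 27178
acct=N96: txns >= 170 and balance between 12840 and 48385 → 42872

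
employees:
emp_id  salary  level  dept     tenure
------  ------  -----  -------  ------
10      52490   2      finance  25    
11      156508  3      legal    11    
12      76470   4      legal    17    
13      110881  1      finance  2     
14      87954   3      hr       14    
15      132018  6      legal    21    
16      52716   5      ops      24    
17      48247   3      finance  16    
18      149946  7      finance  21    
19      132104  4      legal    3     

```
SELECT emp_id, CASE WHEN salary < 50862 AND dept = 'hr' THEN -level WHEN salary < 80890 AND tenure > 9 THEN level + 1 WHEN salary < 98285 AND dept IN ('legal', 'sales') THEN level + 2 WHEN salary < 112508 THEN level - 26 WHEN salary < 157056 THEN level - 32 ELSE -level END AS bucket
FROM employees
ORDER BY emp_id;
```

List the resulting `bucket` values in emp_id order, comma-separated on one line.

3, -29, 5, -25, -23, -26, 6, 4, -25, -28

emp_id=10: salary < 80890 AND tenure > 9 → 3
emp_id=11: salary < 157056 → -29
emp_id=12: salary < 80890 AND tenure > 9 → 5
emp_id=13: salary < 112508 → -25
emp_id=14: salary < 112508 → -23
emp_id=15: salary < 157056 → -26
emp_id=16: salary < 80890 AND tenure > 9 → 6
emp_id=17: salary < 80890 AND tenure > 9 → 4
emp_id=18: salary < 157056 → -25
emp_id=19: salary < 157056 → -28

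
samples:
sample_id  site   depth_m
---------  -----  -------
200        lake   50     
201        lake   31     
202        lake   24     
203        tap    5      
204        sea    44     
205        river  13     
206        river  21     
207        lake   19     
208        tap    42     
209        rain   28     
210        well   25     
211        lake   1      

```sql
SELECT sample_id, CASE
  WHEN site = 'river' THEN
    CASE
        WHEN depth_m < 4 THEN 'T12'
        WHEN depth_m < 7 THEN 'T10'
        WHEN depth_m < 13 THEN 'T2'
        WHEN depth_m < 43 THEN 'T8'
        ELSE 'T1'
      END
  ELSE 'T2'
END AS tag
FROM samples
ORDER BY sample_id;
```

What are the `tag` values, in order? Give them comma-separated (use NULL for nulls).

T2, T2, T2, T2, T2, T8, T8, T2, T2, T2, T2, T2

sample_id=200: site='lake' → outer ELSE → T2
sample_id=201: site='lake' → outer ELSE → T2
sample_id=202: site='lake' → outer ELSE → T2
sample_id=203: site='tap' → outer ELSE → T2
sample_id=204: site='sea' → outer ELSE → T2
sample_id=205: site='river' → inner[depth_m < 43] → T8
sample_id=206: site='river' → inner[depth_m < 43] → T8
sample_id=207: site='lake' → outer ELSE → T2
sample_id=208: site='tap' → outer ELSE → T2
sample_id=209: site='rain' → outer ELSE → T2
sample_id=210: site='well' → outer ELSE → T2
sample_id=211: site='lake' → outer ELSE → T2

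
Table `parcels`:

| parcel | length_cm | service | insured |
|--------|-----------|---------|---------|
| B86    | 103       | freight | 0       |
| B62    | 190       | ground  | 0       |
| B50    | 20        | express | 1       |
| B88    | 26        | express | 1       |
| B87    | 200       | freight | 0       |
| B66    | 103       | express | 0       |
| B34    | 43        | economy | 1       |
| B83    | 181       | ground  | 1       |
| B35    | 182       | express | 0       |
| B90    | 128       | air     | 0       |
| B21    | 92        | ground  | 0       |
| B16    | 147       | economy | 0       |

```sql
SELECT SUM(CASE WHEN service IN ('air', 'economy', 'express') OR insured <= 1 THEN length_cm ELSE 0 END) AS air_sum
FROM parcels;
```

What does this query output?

1415

parcel=B86: ✓ → 103
parcel=B62: ✓ → 190
parcel=B50: ✓ → 20
parcel=B88: ✓ → 26
parcel=B87: ✓ → 200
parcel=B66: ✓ → 103
parcel=B34: ✓ → 43
parcel=B83: ✓ → 181
parcel=B35: ✓ → 182
parcel=B90: ✓ → 128
parcel=B21: ✓ → 92
parcel=B16: ✓ → 147
air_sum = 103 + 190 + 20 + 26 + 200 + 103 + 43 + 181 + 182 + 128 + 92 + 147 = 1415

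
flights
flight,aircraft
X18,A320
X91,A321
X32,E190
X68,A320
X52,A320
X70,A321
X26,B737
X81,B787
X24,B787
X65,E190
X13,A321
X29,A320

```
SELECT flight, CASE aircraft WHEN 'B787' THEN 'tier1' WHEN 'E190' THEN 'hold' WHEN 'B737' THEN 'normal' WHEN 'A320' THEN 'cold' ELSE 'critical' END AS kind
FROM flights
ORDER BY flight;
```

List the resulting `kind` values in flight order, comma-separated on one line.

critical, cold, tier1, normal, cold, hold, cold, hold, cold, critical, tier1, critical

flight=X13: ELSE → critical
flight=X18: aircraft='A320' → cold
flight=X24: aircraft='B787' → tier1
flight=X26: aircraft='B737' → normal
flight=X29: aircraft='A320' → cold
flight=X32: aircraft='E190' → hold
flight=X52: aircraft='A320' → cold
flight=X65: aircraft='E190' → hold
flight=X68: aircraft='A320' → cold
flight=X70: ELSE → critical
flight=X81: aircraft='B787' → tier1
flight=X91: ELSE → critical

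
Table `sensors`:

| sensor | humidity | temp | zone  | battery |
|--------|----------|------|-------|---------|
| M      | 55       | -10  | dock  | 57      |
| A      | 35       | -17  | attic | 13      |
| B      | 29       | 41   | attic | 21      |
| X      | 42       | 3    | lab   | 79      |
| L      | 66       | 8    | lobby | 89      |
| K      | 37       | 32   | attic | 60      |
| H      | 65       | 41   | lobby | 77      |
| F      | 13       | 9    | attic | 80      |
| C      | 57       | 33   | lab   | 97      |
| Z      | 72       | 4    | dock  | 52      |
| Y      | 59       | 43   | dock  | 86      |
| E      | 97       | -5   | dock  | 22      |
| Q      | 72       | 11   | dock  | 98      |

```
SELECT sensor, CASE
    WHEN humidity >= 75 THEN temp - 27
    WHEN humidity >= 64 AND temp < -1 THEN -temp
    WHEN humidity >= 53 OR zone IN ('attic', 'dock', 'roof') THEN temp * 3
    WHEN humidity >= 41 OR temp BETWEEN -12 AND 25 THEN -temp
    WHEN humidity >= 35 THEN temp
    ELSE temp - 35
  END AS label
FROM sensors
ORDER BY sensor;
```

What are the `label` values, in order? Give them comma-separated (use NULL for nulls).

sensor=A: humidity >= 53 OR zone IN ('attic', 'dock', 'roof') → -51
sensor=B: humidity >= 53 OR zone IN ('attic', 'dock', 'roof') → 123
sensor=C: humidity >= 53 OR zone IN ('attic', 'dock', 'roof') → 99
sensor=E: humidity >= 75 → -32
sensor=F: humidity >= 53 OR zone IN ('attic', 'dock', 'roof') → 27
sensor=H: humidity >= 53 OR zone IN ('attic', 'dock', 'roof') → 123
sensor=K: humidity >= 53 OR zone IN ('attic', 'dock', 'roof') → 96
sensor=L: humidity >= 53 OR zone IN ('attic', 'dock', 'roof') → 24
sensor=M: humidity >= 53 OR zone IN ('attic', 'dock', 'roof') → -30
sensor=Q: humidity >= 53 OR zone IN ('attic', 'dock', 'roof') → 33
sensor=X: humidity >= 41 OR temp BETWEEN -12 AND 25 → -3
sensor=Y: humidity >= 53 OR zone IN ('attic', 'dock', 'roof') → 129
sensor=Z: humidity >= 53 OR zone IN ('attic', 'dock', 'roof') → 12

-51, 123, 99, -32, 27, 123, 96, 24, -30, 33, -3, 129, 12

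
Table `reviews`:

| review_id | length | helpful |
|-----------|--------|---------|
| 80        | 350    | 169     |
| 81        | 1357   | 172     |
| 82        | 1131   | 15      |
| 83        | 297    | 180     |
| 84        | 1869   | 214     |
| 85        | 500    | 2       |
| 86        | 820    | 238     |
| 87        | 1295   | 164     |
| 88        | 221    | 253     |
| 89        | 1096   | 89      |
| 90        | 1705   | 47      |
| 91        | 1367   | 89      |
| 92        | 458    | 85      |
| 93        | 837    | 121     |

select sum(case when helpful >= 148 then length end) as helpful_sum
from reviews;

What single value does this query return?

review_id=80: ✓ → 350
review_id=81: ✓ → 1357
review_id=82: ✗
review_id=83: ✓ → 297
review_id=84: ✓ → 1869
review_id=85: ✗
review_id=86: ✓ → 820
review_id=87: ✓ → 1295
review_id=88: ✓ → 221
review_id=89: ✗
review_id=90: ✗
review_id=91: ✗
review_id=92: ✗
review_id=93: ✗
helpful_sum = 350 + 1357 + 297 + 1869 + 820 + 1295 + 221 = 6209

6209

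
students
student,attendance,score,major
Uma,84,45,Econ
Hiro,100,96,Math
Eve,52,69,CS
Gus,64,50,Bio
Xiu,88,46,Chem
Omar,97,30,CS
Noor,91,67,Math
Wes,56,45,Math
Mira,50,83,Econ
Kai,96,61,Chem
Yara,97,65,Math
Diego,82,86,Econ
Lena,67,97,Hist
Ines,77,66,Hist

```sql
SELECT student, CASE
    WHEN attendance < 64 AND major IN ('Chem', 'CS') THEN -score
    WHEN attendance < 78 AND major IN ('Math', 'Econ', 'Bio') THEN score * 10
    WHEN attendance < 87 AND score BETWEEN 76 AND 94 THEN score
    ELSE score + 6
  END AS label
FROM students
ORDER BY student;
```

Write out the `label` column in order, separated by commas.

86, -69, 500, 102, 72, 67, 103, 830, 73, 36, 51, 450, 52, 71

student=Diego: attendance < 87 AND score BETWEEN 76 AND 94 → 86
student=Eve: attendance < 64 AND major IN ('Chem', 'CS') → -69
student=Gus: attendance < 78 AND major IN ('Math', 'Econ', 'Bio') → 500
student=Hiro: ELSE → 102
student=Ines: ELSE → 72
student=Kai: ELSE → 67
student=Lena: ELSE → 103
student=Mira: attendance < 78 AND major IN ('Math', 'Econ', 'Bio') → 830
student=Noor: ELSE → 73
student=Omar: ELSE → 36
student=Uma: ELSE → 51
student=Wes: attendance < 78 AND major IN ('Math', 'Econ', 'Bio') → 450
student=Xiu: ELSE → 52
student=Yara: ELSE → 71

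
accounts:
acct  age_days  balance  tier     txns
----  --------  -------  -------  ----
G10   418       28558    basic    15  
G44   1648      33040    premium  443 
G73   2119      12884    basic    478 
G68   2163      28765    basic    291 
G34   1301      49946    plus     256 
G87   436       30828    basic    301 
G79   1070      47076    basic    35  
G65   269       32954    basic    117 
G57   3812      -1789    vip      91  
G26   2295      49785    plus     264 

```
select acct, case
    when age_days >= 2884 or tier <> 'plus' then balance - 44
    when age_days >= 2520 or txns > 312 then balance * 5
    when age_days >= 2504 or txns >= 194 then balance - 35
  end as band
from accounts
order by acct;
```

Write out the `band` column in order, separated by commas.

28514, 49750, 49911, 32996, -1833, 32910, 28721, 12840, 47032, 30784

acct=G10: age_days >= 2884 or tier <> 'plus' → 28514
acct=G26: age_days >= 2504 or txns >= 194 → 49750
acct=G34: age_days >= 2504 or txns >= 194 → 49911
acct=G44: age_days >= 2884 or tier <> 'plus' → 32996
acct=G57: age_days >= 2884 or tier <> 'plus' → -1833
acct=G65: age_days >= 2884 or tier <> 'plus' → 32910
acct=G68: age_days >= 2884 or tier <> 'plus' → 28721
acct=G73: age_days >= 2884 or tier <> 'plus' → 12840
acct=G79: age_days >= 2884 or tier <> 'plus' → 47032
acct=G87: age_days >= 2884 or tier <> 'plus' → 30784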